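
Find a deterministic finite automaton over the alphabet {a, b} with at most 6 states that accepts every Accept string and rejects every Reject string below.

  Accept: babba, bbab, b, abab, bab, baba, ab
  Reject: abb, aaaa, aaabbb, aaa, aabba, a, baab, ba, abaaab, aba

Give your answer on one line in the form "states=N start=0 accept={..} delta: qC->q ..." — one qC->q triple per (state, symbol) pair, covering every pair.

Fold the examples into a partial DFA from state 0: repeatedly fix the first undefined (state, symbol) met by the shortest-then-alphabetical prefix, trying targets in increasing order and rejecting any under which an Accept and a Reject string meet in one state with the same remainder; add a state when all current targets are rejected. Accepting states are where Accept strings end.
a: 0a undefined. 0a->0: ok.
b: 0b undefined. 0b->0: no, babba/abb meet in 0. Open state 1: 0b->1.
ba: 1a undefined. 1a->0: no, babba/aabba meet in 1 with "ba" left. 1a->1: no, b/ba meet in 1. Open state 2: 1a->2.
bb: 1b undefined. 1b->0: no, bbab/aaabbb meet in 1. 1b->1: no, b/abb meet in 1. 1b->2: no, bbab/baab meet in 2 with "ab" left. Open state 3: 1b->3.
baa: 2a undefined. 2a->0: no, b/baab meet in 1. 2a->1: no, abab/abaaab meet in 2 with "b" left. 2a->2: no, abab/baab meet in 2 with "b" left. 2a->3: no, bbab/abaaab meet in 3 with "ab" left. Open state 4: 2a->4.
bab: 2b undefined. 2b->0: no, babba/ba meet in 2. 2b->1: no, babba/aabba meet in 3 with "a" left. 2b->2: no, abab/ba meet in 2. 2b->3: no, abab/abb meet in 3. 2b->4: ok.
bba: 3a undefined. 3a->0: ok.
baab: 4b undefined. 4b->0: no, babba/aaaa meet in 0. 4b->1: no, babba/ba meet in 2. 4b->2: ok.
baba: 4a undefined. 4a->0: no, bbab/abaaab meet in 1. 4a->1: ok.
aaabbb: 3b undefined. 3b->0: ok.
All examples now run through 5 states with every (state, symbol) defined. Accept strings end in {1,4}, Reject strings end in {0,2,3}; accept={1,4}.

states=5 start=0 accept={1,4} delta: 0a->0 0b->1 1a->2 1b->3 2a->4 2b->4 3a->0 3b->0 4a->1 4b->2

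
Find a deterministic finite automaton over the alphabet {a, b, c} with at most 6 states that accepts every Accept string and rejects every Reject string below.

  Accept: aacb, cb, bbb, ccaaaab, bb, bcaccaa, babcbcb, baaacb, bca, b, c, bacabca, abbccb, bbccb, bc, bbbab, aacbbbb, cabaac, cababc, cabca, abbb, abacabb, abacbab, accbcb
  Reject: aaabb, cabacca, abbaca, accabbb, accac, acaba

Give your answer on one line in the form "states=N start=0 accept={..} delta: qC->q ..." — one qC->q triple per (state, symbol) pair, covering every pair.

states=6 start=0 accept={0,1,2,4} delta: 0a->1 0b->0 0c->0 1a->0 1b->2 1c->3 2a->1 2b->3 2c->0 3a->3 3b->4 3c->4 4a->5 4b->0 4c->0 5a->0 5b->1 5c->3

Fold the examples into a partial DFA from state 0: repeatedly fix the first undefined (state, symbol) met by the shortest-then-alphabetical prefix, trying targets in increasing order and rejecting any under which an Accept and a Reject string meet in one state with the same remainder; add a state when all current targets are rejected. Accepting states are where Accept strings end.
a: 0a undefined. 0a->0: no, bb/aaabb meet in 0 with "bb" left. Open state 1: 0a->1.
b: 0b undefined. 0b->0: ok.
c: 0c undefined. 0c->0: ok.
aa: 1a undefined. 1a->0: ok.
ab: 1b undefined. 1b->0: no, aacb/aaabb meet in 0. 1b->1: no, bca/aaabb meet in 1. Open state 2: 1b->2.
ac: 1c undefined. 1c->0: no, aacb/accac meet in 0. 1c->1: no, aacb/accabbb meet in 0. 1c->2: no, baaacb/aaabb meet in 2 with "b" left. Open state 3: 1c->3.
aba: 2a undefined. 2a->0: no, bca/cabacca meet in 1. 2a->1: ok.
abb: 2b undefined. 2b->0: no, aacb/aaabb meet in 0. 2b->1: no, bca/aaabb meet in 1. 2b->2: no, bbbab/aaabb meet in 2. 2b->3: ok.
aca: 3a undefined. 3a->0: no, bca/abbaca meet in 1. 3a->1: no, bca/abbaca meet in 1. 3a->2: no, bacabca/cabacca meet in 3 with "ca" left. 3a->3: ok.
acc: 3c undefined. 3c->0: no, baaacb/accabbb meet in 3 with "b" left. 3c->1: no, aacb/cabacca meet in 0. 3c->2: no, baaacb/accabbb meet in 3 with "b" left. 3c->3: no, bcaccaa/aaabb meet in 3. Open state 4: 3c->4.
abbb: 3b undefined. 3b->0: no, bca/acaba meet in 1. 3b->1: no, aacb/acaba meet in 0. 3b->2: no, bca/acaba meet in 1. 3b->3: no, baaacb/aaabb meet in 3. 3b->4: ok.
acca: 4a undefined. 4a->0: no, aacb/cabacca meet in 0. 4a->1: no, baaacb/accabbb meet in 4. 4a->2: no, bbbab/cabacca meet in 2. 4a->3: no, bcaccaa/aaabb meet in 3. 4a->4: no, bcaccaa/cabacca meet in 4. Open state 5: 4a->5.
accb: 4b undefined. 4b->0: ok.
babc: 2c undefined. 2c->0: ok.
abbcc: 4c undefined. 4c->0: ok.
accab: 5b undefined. 5b->0: no, aacb/accabbb meet in 0. 5b->1: ok.
accac: 5c undefined. 5c->0: no, aacb/accac meet in 0. 5c->1: no, bca/accac meet in 1. 5c->2: no, bbbab/accac meet in 2. 5c->3: ok.
bcaccaa: 5a undefined. 5a->0: ok.
All examples now run through 6 states with every (state, symbol) defined. Accept strings end in {0,1,2,4}, Reject strings end in {3,5}; accept={0,1,2,4}.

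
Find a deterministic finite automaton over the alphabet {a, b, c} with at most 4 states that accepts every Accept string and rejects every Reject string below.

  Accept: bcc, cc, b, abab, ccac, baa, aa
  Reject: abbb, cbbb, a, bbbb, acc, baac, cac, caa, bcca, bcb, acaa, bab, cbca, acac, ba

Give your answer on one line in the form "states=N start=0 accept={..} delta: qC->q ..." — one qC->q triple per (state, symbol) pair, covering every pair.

State merging on the prefix tree: take the shortest (then alphabetical) example prefix whose next move is undefined and point that move at state 0, else 1, else 2, ...; a target is out if some Accept/Reject pair would then sit in one state with the same input left (inseparable). If every existing state is out, open a new one.
a: 0a undefined. 0a->0: no, cc/acc meet in 0 with "cc" left. Open state 1: 0a->1.
b: 0b undefined. 0b->0: no, b/bbbb meet in 0. 0b->1: no, bcc/acc meet in 1 with "cc" left. Open state 2: 0b->2.
c: 0c undefined. 0c->0: no, ccac/cac meet in 1 with "c" left. 0c->1: no, ccac/acac meet in 1 with "cac" left. 0c->2: no, baa/caa meet in 2 with "aa" left. Open state 3: 0c->3.
aa: 1a undefined. 1a->0: ok.
ab: 1b undefined. 1b->0: ok.
ac: 1c undefined. 1c->0: no, abab/acaa meet in 0. 1c->1: ok.
ba: 2a undefined. 2a->0: no, b/bab meet in 2. 2a->1: no, abab/bab meet in 0. 2a->2: no, b/ba meet in 2. 2a->3: ok.
bb: 2b undefined. 2b->0: no, abab/abbb meet in 0. 2b->1: no, b/bbbb meet in 2. 2b->2: no, b/abbb meet in 2. 2b->3: ok.
bc: 2c undefined. 2c->0: no, bcc/abbb meet in 3. 2c->1: no, bcc/a meet in 1. 2c->2: ok.
ca: 3a undefined. 3a->0: ok.
cb: 3b undefined. 3b->0: no, bcc/bbbb meet in 2. 3b->1: no, bcc/cbbb meet in 2. 3b->2: no, bcc/cbbb meet in 2. 3b->3: ok.
cc: 3c undefined. 3c->0: no, ccac/a meet in 1. 3c->1: no, cc/a meet in 1. 3c->2: ok.
All examples now run through 4 states with every (state, symbol) defined. Accept strings end in {0,2}, Reject strings end in {1,3}; accept={0,2}.

states=4 start=0 accept={0,2} delta: 0a->1 0b->2 0c->3 1a->0 1b->0 1c->1 2a->3 2b->3 2c->2 3a->0 3b->3 3c->2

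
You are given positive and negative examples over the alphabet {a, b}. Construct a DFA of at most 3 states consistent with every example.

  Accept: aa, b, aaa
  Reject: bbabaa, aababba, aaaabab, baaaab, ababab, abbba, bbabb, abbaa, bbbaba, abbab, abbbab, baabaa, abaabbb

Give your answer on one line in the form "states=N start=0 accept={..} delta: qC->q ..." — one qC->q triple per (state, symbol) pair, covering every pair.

states=3 start=0 accept={0,1} delta: 0a->0 0b->1 1a->1 1b->2 2a->2 2b->2

Fold the examples into a partial DFA from state 0: repeatedly fix the first undefined (state, symbol) met by the shortest-then-alphabetical prefix, trying targets in increasing order and rejecting any under which an Accept and a Reject string meet in one state with the same remainder; add a state when all current targets are rejected. Accepting states are where Accept strings end.
a: 0a undefined. 0a->0: ok.
b: 0b undefined. 0b->0: no, aa/bbabaa meet in 0. Open state 1: 0b->1.
ba: 1a undefined. 1a->0: no, aa/baabaa meet in 0. 1a->1: ok.
bb: 1b undefined. 1b->0: no, aa/aaaabab meet in 0. 1b->1: no, b/bbabaa meet in 1. Open state 2: 1b->2.
bba: 2a undefined. 2a->0: no, aa/abbaa meet in 0. 2a->1: no, b/bbabaa meet in 1. 2a->2: ok.
bbb: 2b undefined. 2b->0: no, aa/bbabaa meet in 0. 2b->1: no, b/bbabaa meet in 1. 2b->2: ok.
All examples now run through 3 states with every (state, symbol) defined. Accept strings end in {0,1}, Reject strings end in {2}; accept={0,1}.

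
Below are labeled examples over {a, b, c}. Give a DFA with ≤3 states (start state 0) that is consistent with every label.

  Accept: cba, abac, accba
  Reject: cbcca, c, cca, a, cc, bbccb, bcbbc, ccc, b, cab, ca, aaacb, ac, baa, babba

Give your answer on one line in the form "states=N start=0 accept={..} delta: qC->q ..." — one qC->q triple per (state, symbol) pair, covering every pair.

State merging on the prefix tree: take the shortest (then alphabetical) example prefix whose next move is undefined and point that move at state 0, else 1, else 2, ...; a target is out if some Accept/Reject pair would then sit in one state with the same input left (inseparable). If every existing state is out, open a new one.
a: 0a undefined. 0a->0: ok.
b: 0b undefined. 0b->0: no, abac/c meet in 0 with "c" left. Open state 1: 0b->1.
c: 0c undefined. 0c->0: ok.
ba: 1a undefined. 1a->0: no, cba/c meet in 0. 1a->1: no, cba/b meet in 1. Open state 2: 1a->2.
bb: 1b undefined. 1b->0: ok.
bc: 1c undefined. 1c->0: ok.
baa: 2a undefined. 2a->0: ok.
bab: 2b undefined. 2b->0: no, cba/babba meet in 2. 2b->1: ok.
abac: 2c undefined. 2c->0: no, abac/cbcca meet in 0. 2c->1: no, abac/bbccb meet in 1. 2c->2: ok.
All examples now run through 3 states with every (state, symbol) defined. Accept strings end in {2}, Reject strings end in {0,1}; accept={2}.

states=3 start=0 accept={2} delta: 0a->0 0b->1 0c->0 1a->2 1b->0 1c->0 2a->0 2b->1 2c->2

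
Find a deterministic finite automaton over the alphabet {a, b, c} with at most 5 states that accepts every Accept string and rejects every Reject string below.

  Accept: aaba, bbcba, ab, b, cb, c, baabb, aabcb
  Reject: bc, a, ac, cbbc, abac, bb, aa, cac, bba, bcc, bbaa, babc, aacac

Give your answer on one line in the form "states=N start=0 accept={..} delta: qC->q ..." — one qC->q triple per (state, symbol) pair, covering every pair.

Fold the examples into a partial DFA from state 0: repeatedly fix the first undefined (state, symbol) met by the shortest-then-alphabetical prefix, trying targets in increasing order and rejecting any under which an Accept and a Reject string meet in one state with the same remainder; add a state when all current targets are rejected. Accepting states are where Accept strings end.
a: 0a undefined. 0a->0: no, c/ac meet in 0 with "c" left. Open state 1: 0a->1.
b: 0b undefined. 0b->0: no, b/bb meet in 0. 0b->1: no, ab/bb meet in 1 with "b" left. Open state 2: 0b->2.
c: 0c undefined. 0c->0: ok.
aa: 1a undefined. 1a->0: no, c/aa meet in 0. 1a->1: ok.
ab: 1b undefined. 1b->0: no, aaba/a meet in 1. 1b->1: no, aaba/a meet in 1. 1b->2: ok.
ac: 1c undefined. 1c->0: no, c/ac meet in 0. 1c->1: ok.
ba: 2a undefined. 2a->0: no, aaba/abac meet in 0. 2a->1: no, aaba/a meet in 1. 2a->2: ok.
bb: 2b undefined. 2b->0: no, c/cbbc meet in 0. 2b->1: ok.
bc: 2c undefined. 2c->0: no, c/bc meet in 0. 2c->1: ok.
All examples now run through 3 states with every (state, symbol) defined. Accept strings end in {0,2}, Reject strings end in {1}; accept={0,2}.

states=3 start=0 accept={0,2} delta: 0a->1 0b->2 0c->0 1a->1 1b->2 1c->1 2a->2 2b->1 2c->1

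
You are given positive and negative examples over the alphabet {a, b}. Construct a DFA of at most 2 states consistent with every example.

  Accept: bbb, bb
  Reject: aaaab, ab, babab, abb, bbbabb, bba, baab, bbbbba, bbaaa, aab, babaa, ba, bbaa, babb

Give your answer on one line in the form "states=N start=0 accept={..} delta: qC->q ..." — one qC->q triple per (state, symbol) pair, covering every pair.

Grow the machine one transition at a time. Run the examples from 0; the earliest place one falls off (shortest prefix, ties alphabetical) gets sent to the lowest-numbered state that keeps every Accept/Reject pair distinguishable — a pair clashes when both reach the same state with identical unread suffix — and to a fresh state only if none does.
a: 0a undefined. 0a->0: no, bb/abb meet in 0 with "bb" left. Open state 1: 0a->1.
b: 0b undefined. 0b->0: ok.
aa: 1a undefined. 1a->0: no, bbb/aaaab meet in 0. 1a->1: ok.
ab: 1b undefined. 1b->0: no, bbb/aaaab meet in 0. 1b->1: ok.
All examples now run through 2 states with every (state, symbol) defined. Accept strings end in {0}, Reject strings end in {1}; accept={0}.

states=2 start=0 accept={0} delta: 0a->1 0b->0 1a->1 1b->1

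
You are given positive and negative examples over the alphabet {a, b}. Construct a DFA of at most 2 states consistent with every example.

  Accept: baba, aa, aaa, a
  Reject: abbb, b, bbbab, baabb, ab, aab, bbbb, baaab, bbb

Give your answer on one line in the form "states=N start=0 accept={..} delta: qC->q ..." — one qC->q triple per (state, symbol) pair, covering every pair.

states=2 start=0 accept={0} delta: 0a->0 0b->1 1a->0 1b->1

State merging on the prefix tree: take the shortest (then alphabetical) example prefix whose next move is undefined and point that move at state 0, else 1, else 2, ...; a target is out if some Accept/Reject pair would then sit in one state with the same input left (inseparable). If every existing state is out, open a new one.
a: 0a undefined. 0a->0: ok.
b: 0b undefined. 0b->0: no, baba/abbb meet in 0. Open state 1: 0b->1.
ba: 1a undefined. 1a->0: ok.
bb: 1b undefined. 1b->0: no, baba/baabb meet in 0. 1b->1: ok.
All examples now run through 2 states with every (state, symbol) defined. Accept strings end in {0}, Reject strings end in {1}; accept={0}.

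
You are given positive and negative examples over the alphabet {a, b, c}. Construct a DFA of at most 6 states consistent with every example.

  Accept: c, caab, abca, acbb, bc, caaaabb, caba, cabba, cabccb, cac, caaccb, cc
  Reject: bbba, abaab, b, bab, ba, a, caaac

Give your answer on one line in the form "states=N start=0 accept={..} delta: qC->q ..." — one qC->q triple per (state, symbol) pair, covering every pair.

State merging on the prefix tree: take the shortest (then alphabetical) example prefix whose next move is undefined and point that move at state 0, else 1, else 2, ...; a target is out if some Accept/Reject pair would then sit in one state with the same input left (inseparable). If every existing state is out, open a new one.
a: 0a undefined. 0a->0: ok.
b: 0b undefined. 0b->0: ok.
c: 0c undefined. 0c->0: no, c/bbba meet in 0. Open state 1: 0c->1.
ca: 1a undefined. 1a->0: no, c/caaac meet in 1. 1a->1: no, cac/caaac meet in 1 with "c" left. Open state 2: 1a->2.
cc: 1c undefined. 1c->0: no, cc/bbba meet in 0. 1c->1: ok.
acb: 1b undefined. 1b->0: no, acbb/bbba meet in 0. 1b->1: ok.
caa: 2a undefined. 2a->0: no, c/caaac meet in 1. 2a->1: no, cac/caaac meet in 2 with "c" left. 2a->2: no, cac/caaac meet in 2 with "c" left. Open state 3: 2a->3.
cab: 2b undefined. 2b->0: no, caba/bbba meet in 0. 2b->1: ok.
cac: 2c undefined. 2c->0: no, cac/bbba meet in 0. 2c->1: ok.
caaa: 3a undefined. 3a->0: no, c/caaac meet in 1. 3a->1: no, c/caaac meet in 1. 3a->2: no, c/caaac meet in 1. 3a->3: ok.
caab: 3b undefined. 3b->0: no, caab/bbba meet in 0. 3b->1: ok.
caac: 3c undefined. 3c->0: ok.
All examples now run through 4 states with every (state, symbol) defined. Accept strings end in {1,2}, Reject strings end in {0}; accept={1,2}.

states=4 start=0 accept={1,2} delta: 0a->0 0b->0 0c->1 1a->2 1b->1 1c->1 2a->3 2b->1 2c->1 3a->3 3b->1 3c->0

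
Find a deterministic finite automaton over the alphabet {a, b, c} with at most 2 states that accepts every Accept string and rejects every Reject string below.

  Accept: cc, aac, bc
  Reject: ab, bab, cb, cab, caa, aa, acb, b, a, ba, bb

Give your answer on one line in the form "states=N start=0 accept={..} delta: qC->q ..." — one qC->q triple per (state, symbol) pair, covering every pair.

State merging on the prefix tree: take the shortest (then alphabetical) example prefix whose next move is undefined and point that move at state 0, else 1, else 2, ...; a target is out if some Accept/Reject pair would then sit in one state with the same input left (inseparable). If every existing state is out, open a new one.
a: 0a undefined. 0a->0: ok.
b: 0b undefined. 0b->0: ok.
c: 0c undefined. 0c->0: no, cc/ab meet in 0. Open state 1: 0c->1.
ca: 1a undefined. 1a->0: ok.
cb: 1b undefined. 1b->0: ok.
cc: 1c undefined. 1c->0: no, cc/ab meet in 0. 1c->1: ok.
All examples now run through 2 states with every (state, symbol) defined. Accept strings end in {1}, Reject strings end in {0}; accept={1}.

states=2 start=0 accept={1} delta: 0a->0 0b->0 0c->1 1a->0 1b->0 1c->1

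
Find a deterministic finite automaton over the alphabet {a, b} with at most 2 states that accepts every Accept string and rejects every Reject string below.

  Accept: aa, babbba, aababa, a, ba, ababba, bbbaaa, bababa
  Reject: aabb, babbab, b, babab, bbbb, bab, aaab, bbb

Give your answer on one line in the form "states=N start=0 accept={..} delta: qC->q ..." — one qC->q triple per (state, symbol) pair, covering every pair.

states=2 start=0 accept={0} delta: 0a->0 0b->1 1a->0 1b->1

Fold the examples into a partial DFA from state 0: repeatedly fix the first undefined (state, symbol) met by the shortest-then-alphabetical prefix, trying targets in increasing order and rejecting any under which an Accept and a Reject string meet in one state with the same remainder; add a state when all current targets are rejected. Accepting states are where Accept strings end.
a: 0a undefined. 0a->0: ok.
b: 0b undefined. 0b->0: no, aa/aabb meet in 0. Open state 1: 0b->1.
ba: 1a undefined. 1a->0: ok.
bb: 1b undefined. 1b->0: no, aa/aabb meet in 0. 1b->1: ok.
All examples now run through 2 states with every (state, symbol) defined. Accept strings end in {0}, Reject strings end in {1}; accept={0}.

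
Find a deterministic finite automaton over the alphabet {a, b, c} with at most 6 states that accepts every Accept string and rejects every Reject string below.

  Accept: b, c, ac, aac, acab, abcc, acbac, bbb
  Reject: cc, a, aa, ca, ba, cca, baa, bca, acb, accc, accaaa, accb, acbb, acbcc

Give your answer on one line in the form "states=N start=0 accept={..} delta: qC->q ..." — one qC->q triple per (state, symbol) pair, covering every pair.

states=4 start=0 accept={1,2} delta: 0a->0 0b->1 0c->2 1a->0 1b->0 1c->0 2a->0 2b->3 2c->3 3a->0 3b->0 3c->3

State merging on the prefix tree: take the shortest (then alphabetical) example prefix whose next move is undefined and point that move at state 0, else 1, else 2, ...; a target is out if some Accept/Reject pair would then sit in one state with the same input left (inseparable). If every existing state is out, open a new one.
a: 0a undefined. 0a->0: ok.
b: 0b undefined. 0b->0: no, b/a meet in 0. Open state 1: 0b->1.
c: 0c undefined. 0c->0: no, b/acb meet in 1. 0c->1: no, abcc/accc meet in 1 with "cc" left. Open state 2: 0c->2.
ba: 1a undefined. 1a->0: ok.
bb: 1b undefined. 1b->0: ok.
bc: 1c undefined. 1c->0: ok.
ca: 2a undefined. 2a->0: ok.
cc: 2c undefined. 2c->0: no, b/accb meet in 1. 2c->1: no, b/cc meet in 1. 2c->2: no, c/cc meet in 2. Open state 3: 2c->3.
acb: 2b undefined. 2b->0: no, b/acbb meet in 1. 2b->1: no, b/acb meet in 1. 2b->2: no, c/acb meet in 2. 2b->3: ok.
cca: 3a undefined. 3a->0: ok.
acbb: 3b undefined. 3b->0: ok.
acbc: 3c undefined. 3c->0: no, c/acbcc meet in 2. 3c->1: no, b/accc meet in 1. 3c->2: no, c/accc meet in 2. 3c->3: ok.
All examples now run through 4 states with every (state, symbol) defined. Accept strings end in {1,2}, Reject strings end in {0,3}; accept={1,2}.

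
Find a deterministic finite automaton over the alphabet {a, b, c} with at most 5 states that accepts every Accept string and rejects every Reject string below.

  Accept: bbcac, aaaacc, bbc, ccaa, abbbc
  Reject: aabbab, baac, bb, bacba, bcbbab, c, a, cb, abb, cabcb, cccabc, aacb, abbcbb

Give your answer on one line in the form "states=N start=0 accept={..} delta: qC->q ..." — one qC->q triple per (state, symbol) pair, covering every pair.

states=3 start=0 accept={2} delta: 0a->0 0b->1 0c->1 1a->0 1b->1 1c->2 2a->2 2b->0 2c->2

Grow the machine one transition at a time. Run the examples from 0; the earliest place one falls off (shortest prefix, ties alphabetical) gets sent to the lowest-numbered state that keeps every Accept/Reject pair distinguishable — a pair clashes when both reach the same state with identical unread suffix — and to a fresh state only if none does.
a: 0a undefined. 0a->0: ok.
b: 0b undefined. 0b->0: no, bbc/baac meet in 0 with "c" left. Open state 1: 0b->1.
c: 0c undefined. 0c->0: no, aaaacc/c meet in 0. 0c->1: ok.
ba: 1a undefined. 1a->0: ok.
bb: 1b undefined. 1b->0: no, bbcac/aabbab meet in 1. 1b->1: ok.
bc: 1c undefined. 1c->0: no, bbcac/aabbab meet in 1. 1c->1: no, bbcac/aabbab meet in 1. Open state 2: 1c->2.
bcb: 2b undefined. 2b->0: ok.
cca: 2a undefined. 2a->0: no, bbcac/aabbab meet in 1. 2a->1: no, ccaa/bacba meet in 0. 2a->2: ok.
ccc: 2c undefined. 2c->0: no, bbcac/bacba meet in 0. 2c->1: no, bbcac/aabbab meet in 1. 2c->2: ok.
All examples now run through 3 states with every (state, symbol) defined. Accept strings end in {2}, Reject strings end in {0,1}; accept={2}.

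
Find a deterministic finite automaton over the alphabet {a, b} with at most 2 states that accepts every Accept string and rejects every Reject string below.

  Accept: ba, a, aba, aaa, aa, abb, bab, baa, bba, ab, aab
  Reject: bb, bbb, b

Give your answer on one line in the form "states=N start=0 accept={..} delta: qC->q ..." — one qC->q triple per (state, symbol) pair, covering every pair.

states=2 start=0 accept={1} delta: 0a->1 0b->0 1a->1 1b->1

Fold the examples into a partial DFA from state 0: repeatedly fix the first undefined (state, symbol) met by the shortest-then-alphabetical prefix, trying targets in increasing order and rejecting any under which an Accept and a Reject string meet in one state with the same remainder; add a state when all current targets are rejected. Accepting states are where Accept strings end.
a: 0a undefined. 0a->0: no, abb/bb meet in 0 with "bb" left. Open state 1: 0a->1.
b: 0b undefined. 0b->0: ok.
aa: 1a undefined. 1a->0: no, aa/bb meet in 0. 1a->1: ok.
ab: 1b undefined. 1b->0: no, abb/bb meet in 0. 1b->1: ok.
All examples now run through 2 states with every (state, symbol) defined. Accept strings end in {1}, Reject strings end in {0}; accept={1}.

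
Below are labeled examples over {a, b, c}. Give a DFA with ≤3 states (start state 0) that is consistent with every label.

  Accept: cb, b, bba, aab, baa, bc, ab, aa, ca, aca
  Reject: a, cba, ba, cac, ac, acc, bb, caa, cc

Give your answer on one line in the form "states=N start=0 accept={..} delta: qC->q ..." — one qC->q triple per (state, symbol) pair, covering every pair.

Grow the machine one transition at a time. Run the examples from 0; the earliest place one falls off (shortest prefix, ties alphabetical) gets sent to the lowest-numbered state that keeps every Accept/Reject pair distinguishable — a pair clashes when both reach the same state with identical unread suffix — and to a fresh state only if none does.
a: 0a undefined. 0a->0: no, aa/a meet in 0. Open state 1: 0a->1.
b: 0b undefined. 0b->0: no, b/bb meet in 0. 0b->1: no, b/a meet in 1. Open state 2: 0b->2.
c: 0c undefined. 0c->0: no, aa/caa meet in 1 with "a" left. 0c->1: ok.
aa: 1a undefined. 1a->0: ok.
ab: 1b undefined. 1b->0: ok.
ac: 1c undefined. 1c->0: no, cb/ac meet in 0. 1c->1: ok.
ba: 2a undefined. 2a->0: no, cb/ba meet in 0. 2a->1: ok.
bb: 2b undefined. 2b->0: no, cb/bb meet in 0. 2b->1: ok.
bc: 2c undefined. 2c->0: ok.
All examples now run through 3 states with every (state, symbol) defined. Accept strings end in {0,2}, Reject strings end in {1}; accept={0,2}.

states=3 start=0 accept={0,2} delta: 0a->1 0b->2 0c->1 1a->0 1b->0 1c->1 2a->1 2b->1 2c->0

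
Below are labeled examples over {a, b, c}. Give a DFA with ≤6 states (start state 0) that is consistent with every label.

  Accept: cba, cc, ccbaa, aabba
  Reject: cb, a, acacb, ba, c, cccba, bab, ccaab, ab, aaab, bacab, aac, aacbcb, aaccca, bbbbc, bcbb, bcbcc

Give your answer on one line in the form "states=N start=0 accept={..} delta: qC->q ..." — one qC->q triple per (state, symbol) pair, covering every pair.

State merging on the prefix tree: take the shortest (then alphabetical) example prefix whose next move is undefined and point that move at state 0, else 1, else 2, ...; a target is out if some Accept/Reject pair would then sit in one state with the same input left (inseparable). If every existing state is out, open a new one.
a: 0a undefined. 0a->0: ok.
b: 0b undefined. 0b->0: no, aabba/a meet in 0. Open state 1: 0b->1.
c: 0c undefined. 0c->0: no, cba/ba meet in 1 with "a" left. 0c->1: ok.
ba: 1a undefined. 1a->0: ok.
bb: 1b undefined. 1b->0: no, cba/cb meet in 0. 1b->1: no, cba/a meet in 0. Open state 2: 1b->2.
bc: 1c undefined. 1c->0: no, cba/cccba meet in 2 with "a" left. 1c->1: no, cba/cccba meet in 2 with "a" left. 1c->2: no, cc/cb meet in 2. Open state 3: 1c->3.
bbb: 2b undefined. 2b->0: no, cc/bbbbc meet in 3. 2b->1: ok.
bcb: 3b undefined. 3b->0: no, cc/bcbcc meet in 3. 3b->1: no, ccbaa/a meet in 0. 3b->2: ok.
cba: 2a undefined. 2a->0: no, cba/a meet in 0. 2a->1: no, cba/c meet in 1. 2a->2: no, cba/cb meet in 2. 2a->3: ok.
cca: 3a undefined. 3a->0: no, ccbaa/a meet in 0. 3a->1: no, ccbaa/c meet in 1. 3a->2: no, ccbaa/cb meet in 2. 3a->3: ok.
ccc: 3c undefined. 3c->0: ok.
bcbc: 2c undefined. 2c->0: ok.
All examples now run through 4 states with every (state, symbol) defined. Accept strings end in {3}, Reject strings end in {0,1,2}; accept={3}.

states=4 start=0 accept={3} delta: 0a->0 0b->1 0c->1 1a->0 1b->2 1c->3 2a->3 2b->1 2c->0 3a->3 3b->2 3c->0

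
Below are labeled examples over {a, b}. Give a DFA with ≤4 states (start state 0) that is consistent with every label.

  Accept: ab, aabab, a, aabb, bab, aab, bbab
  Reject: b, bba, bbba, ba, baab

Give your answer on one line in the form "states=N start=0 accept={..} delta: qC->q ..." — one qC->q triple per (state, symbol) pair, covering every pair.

Grow the machine one transition at a time. Run the examples from 0; the earliest place one falls off (shortest prefix, ties alphabetical) gets sent to the lowest-numbered state that keeps every Accept/Reject pair distinguishable — a pair clashes when both reach the same state with identical unread suffix — and to a fresh state only if none does.
a: 0a undefined. 0a->0: no, ab/b meet in 0 with "b" left. Open state 1: 0a->1.
b: 0b undefined. 0b->0: no, a/bba meet in 1. 0b->1: no, a/b meet in 1. Open state 2: 0b->2.
aa: 1a undefined. 1a->0: no, aab/b meet in 2. 1a->1: ok.
ab: 1b undefined. 1b->0: no, aabb/b meet in 2. 1b->1: ok.
ba: 2a undefined. 2a->0: no, ab/baab meet in 1. 2a->1: no, ab/ba meet in 1. 2a->2: no, bab/baab meet in 2 with "b" left. Open state 3: 2a->3.
bb: 2b undefined. 2b->0: no, ab/bba meet in 1. 2b->1: no, ab/bba meet in 1. 2b->2: ok.
baa: 3a undefined. 3a->0: ok.
bab: 3b undefined. 3b->0: ok.
All examples now run through 4 states with every (state, symbol) defined. Accept strings end in {0,1}, Reject strings end in {2,3}; accept={0,1}.

states=4 start=0 accept={0,1} delta: 0a->1 0b->2 1a->1 1b->1 2a->3 2b->2 3a->0 3b->0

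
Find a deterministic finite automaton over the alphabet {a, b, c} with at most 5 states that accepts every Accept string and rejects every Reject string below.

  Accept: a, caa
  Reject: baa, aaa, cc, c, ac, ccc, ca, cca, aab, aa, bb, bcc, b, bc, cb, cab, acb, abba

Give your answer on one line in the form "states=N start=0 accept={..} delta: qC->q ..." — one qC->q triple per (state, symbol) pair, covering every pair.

Grow the machine one transition at a time. Run the examples from 0; the earliest place one falls off (shortest prefix, ties alphabetical) gets sent to the lowest-numbered state that keeps every Accept/Reject pair distinguishable — a pair clashes when both reach the same state with identical unread suffix — and to a fresh state only if none does.
a: 0a undefined. 0a->0: no, a/aaa meet in 0. Open state 1: 0a->1.
b: 0b undefined. 0b->0: ok.
c: 0c undefined. 0c->0: no, a/ca meet in 1. 0c->1: no, a/c meet in 1. Open state 2: 0c->2.
aa: 1a undefined. 1a->0: no, a/aaa meet in 1. 1a->1: no, a/baa meet in 1. 1a->2: ok.
ab: 1b undefined. 1b->0: no, a/abba meet in 1. 1b->1: ok.
ac: 1c undefined. 1c->0: ok.
ca: 2a undefined. 2a->0: ok.
cb: 2b undefined. 2b->0: ok.
cc: 2c undefined. 2c->0: no, a/cca meet in 1. 2c->1: no, a/cc meet in 1. 2c->2: ok.
All examples now run through 3 states with every (state, symbol) defined. Accept strings end in {1}, Reject strings end in {0,2}; accept={1}.

states=3 start=0 accept={1} delta: 0a->1 0b->0 0c->2 1a->2 1b->1 1c->0 2a->0 2b->0 2c->2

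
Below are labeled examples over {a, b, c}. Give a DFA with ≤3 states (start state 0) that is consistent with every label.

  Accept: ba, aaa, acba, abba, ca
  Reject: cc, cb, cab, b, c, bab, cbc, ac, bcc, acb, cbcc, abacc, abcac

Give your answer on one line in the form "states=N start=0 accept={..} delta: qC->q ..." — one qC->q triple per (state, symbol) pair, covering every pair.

states=2 start=0 accept={0} delta: 0a->0 0b->1 0c->1 1a->0 1b->1 1c->1

Grow the machine one transition at a time. Run the examples from 0; the earliest place one falls off (shortest prefix, ties alphabetical) gets sent to the lowest-numbered state that keeps every Accept/Reject pair distinguishable — a pair clashes when both reach the same state with identical unread suffix — and to a fresh state only if none does.
a: 0a undefined. 0a->0: ok.
b: 0b undefined. 0b->0: no, ba/b meet in 0. Open state 1: 0b->1.
c: 0c undefined. 0c->0: no, aaa/cc meet in 0. 0c->1: ok.
ba: 1a undefined. 1a->0: ok.
bc: 1c undefined. 1c->0: no, ba/cc meet in 0. 1c->1: ok.
cb: 1b undefined. 1b->0: no, ba/cb meet in 0. 1b->1: ok.
All examples now run through 2 states with every (state, symbol) defined. Accept strings end in {0}, Reject strings end in {1}; accept={0}.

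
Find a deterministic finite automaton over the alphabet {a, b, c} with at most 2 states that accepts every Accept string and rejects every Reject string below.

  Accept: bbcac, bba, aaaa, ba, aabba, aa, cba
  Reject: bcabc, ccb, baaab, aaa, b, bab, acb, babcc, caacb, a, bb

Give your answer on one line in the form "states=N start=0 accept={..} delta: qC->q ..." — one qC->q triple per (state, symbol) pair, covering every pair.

Fold the examples into a partial DFA from state 0: repeatedly fix the first undefined (state, symbol) met by the shortest-then-alphabetical prefix, trying targets in increasing order and rejecting any under which an Accept and a Reject string meet in one state with the same remainder; add a state when all current targets are rejected. Accepting states are where Accept strings end.
a: 0a undefined. 0a->0: no, aaaa/aaa meet in 0. Open state 1: 0a->1.
b: 0b undefined. 0b->0: no, bba/a meet in 1. 0b->1: ok.
c: 0c undefined. 0c->0: ok.
aa: 1a undefined. 1a->0: ok.
ac: 1c undefined. 1c->0: no, aaaa/babcc meet in 0. 1c->1: ok.
bb: 1b undefined. 1b->0: no, bbcac/bcabc meet in 1. 1b->1: ok.
All examples now run through 2 states with every (state, symbol) defined. Accept strings end in {0}, Reject strings end in {1}; accept={0}.

states=2 start=0 accept={0} delta: 0a->1 0b->1 0c->0 1a->0 1b->1 1c->1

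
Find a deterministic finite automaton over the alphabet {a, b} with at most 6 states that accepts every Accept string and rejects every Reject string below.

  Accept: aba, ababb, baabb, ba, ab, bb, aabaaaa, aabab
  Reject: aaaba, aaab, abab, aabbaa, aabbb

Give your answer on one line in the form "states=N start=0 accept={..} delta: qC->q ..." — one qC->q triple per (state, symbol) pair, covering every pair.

states=6 start=0 accept={0,1,2,5} delta: 0a->1 0b->0 1a->2 1b->1 2a->2 2b->3 3a->4 3b->5 4a->0 4b->0 5a->3 5b->3

State merging on the prefix tree: take the shortest (then alphabetical) example prefix whose next move is undefined and point that move at state 0, else 1, else 2, ...; a target is out if some Accept/Reject pair would then sit in one state with the same input left (inseparable). If every existing state is out, open a new one.
a: 0a undefined. 0a->0: no, aba/aaaba meet in 0 with "ba" left. Open state 1: 0a->1.
b: 0b undefined. 0b->0: ok.
aa: 1a undefined. 1a->0: no, aba/aaaba meet in 1 with "ba" left. 1a->1: no, aba/aaaba meet in 1 with "ba" left. Open state 2: 1a->2.
ab: 1b undefined. 1b->0: no, ababb/abab meet in 0. 1b->1: ok.
aaa: 2a undefined. 2a->0: no, ba/aaaba meet in 1. 2a->1: no, aba/aaaba meet in 2. 2a->2: ok.
aab: 2b undefined. 2b->0: no, aba/aabbaa meet in 2. 2b->1: no, aba/aaaba meet in 2. 2b->2: no, aba/aaaba meet in 2. Open state 3: 2b->3.
aaba: 3a undefined. 3a->0: no, bb/aaaba meet in 0. 3a->1: no, ba/aaaba meet in 1. 3a->2: no, aba/aaaba meet in 2. 3a->3: no, aabaaaa/aaaba meet in 3. Open state 4: 3a->4.
aabb: 3b undefined. 3b->0: no, aba/aabbaa meet in 2. 3b->1: no, aba/aabbaa meet in 2. 3b->2: no, aba/aabbaa meet in 2. 3b->3: no, ababb/aaab meet in 3. 3b->4: no, ababb/aaaba meet in 4. Open state 5: 3b->5.
aabaa: 4a undefined. 4a->0: ok.
aabab: 4b undefined. 4b->0: ok.
aabba: 5a undefined. 5a->0: no, ba/aabbaa meet in 1. 5a->1: no, aba/aabbaa meet in 2. 5a->2: no, aba/aabbaa meet in 2. 5a->3: ok.
aabbb: 5b undefined. 5b->0: no, bb/aabbb meet in 0. 5b->1: no, ba/aabbb meet in 1. 5b->2: no, aba/aabbb meet in 2. 5b->3: ok.
All examples now run through 6 states with every (state, symbol) defined. Accept strings end in {0,1,2,5}, Reject strings end in {3,4}; accept={0,1,2,5}.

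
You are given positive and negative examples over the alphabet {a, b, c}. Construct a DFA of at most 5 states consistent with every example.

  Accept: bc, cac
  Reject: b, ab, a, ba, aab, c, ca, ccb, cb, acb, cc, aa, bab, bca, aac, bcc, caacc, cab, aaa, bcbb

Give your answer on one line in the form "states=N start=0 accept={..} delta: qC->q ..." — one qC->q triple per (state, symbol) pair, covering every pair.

State merging on the prefix tree: take the shortest (then alphabetical) example prefix whose next move is undefined and point that move at state 0, else 1, else 2, ...; a target is out if some Accept/Reject pair would then sit in one state with the same input left (inseparable). If every existing state is out, open a new one.
a: 0a undefined. 0a->0: ok.
b: 0b undefined. 0b->0: no, bc/c meet in 0 with "c" left. Open state 1: 0b->1.
c: 0c undefined. 0c->0: no, cac/a meet in 0. 0c->1: no, bc/cc meet in 1 with "c" left. Open state 2: 0c->2.
ba: 1a undefined. 1a->0: ok.
bc: 1c undefined. 1c->0: no, bc/a meet in 0. 1c->1: no, bc/b meet in 1. 1c->2: no, bc/c meet in 2. Open state 3: 1c->3.
ca: 2a undefined. 2a->0: no, cac/c meet in 2. 2a->1: ok.
cb: 2b undefined. 2b->0: ok.
cc: 2c undefined. 2c->0: ok.
bca: 3a undefined. 3a->0: ok.
bcb: 3b undefined. 3b->0: ok.
bcc: 3c undefined. 3c->0: ok.
cab: 1b undefined. 1b->0: ok.
All examples now run through 4 states with every (state, symbol) defined. Accept strings end in {3}, Reject strings end in {0,1,2}; accept={3}.

states=4 start=0 accept={3} delta: 0a->0 0b->1 0c->2 1a->0 1b->0 1c->3 2a->1 2b->0 2c->0 3a->0 3b->0 3c->0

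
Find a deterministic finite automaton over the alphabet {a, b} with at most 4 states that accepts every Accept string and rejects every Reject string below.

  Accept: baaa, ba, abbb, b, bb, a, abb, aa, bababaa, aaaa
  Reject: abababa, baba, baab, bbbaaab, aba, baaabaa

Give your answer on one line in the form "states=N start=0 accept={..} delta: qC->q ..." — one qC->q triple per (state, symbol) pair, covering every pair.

Grow the machine one transition at a time. Run the examples from 0; the earliest place one falls off (shortest prefix, ties alphabetical) gets sent to the lowest-numbered state that keeps every Accept/Reject pair distinguishable — a pair clashes when both reach the same state with identical unread suffix — and to a fresh state only if none does.
a: 0a undefined. 0a->0: no, ba/aba meet in 0 with "ba" left. Open state 1: 0a->1.
b: 0b undefined. 0b->0: ok.
aa: 1a undefined. 1a->0: no, b/baab meet in 0. 1a->1: ok.
ab: 1b undefined. 1b->0: no, baaa/abababa meet in 1. 1b->1: no, baaa/abababa meet in 1. Open state 2: 1b->2.
aba: 2a undefined. 2a->0: no, baaa/baaabaa meet in 1. 2a->1: no, baaa/abababa meet in 1. 2a->2: ok.
abb: 2b undefined. 2b->0: ok.
All examples now run through 3 states with every (state, symbol) defined. Accept strings end in {0,1}, Reject strings end in {2}; accept={0,1}.

states=3 start=0 accept={0,1} delta: 0a->1 0b->0 1a->1 1b->2 2a->2 2b->0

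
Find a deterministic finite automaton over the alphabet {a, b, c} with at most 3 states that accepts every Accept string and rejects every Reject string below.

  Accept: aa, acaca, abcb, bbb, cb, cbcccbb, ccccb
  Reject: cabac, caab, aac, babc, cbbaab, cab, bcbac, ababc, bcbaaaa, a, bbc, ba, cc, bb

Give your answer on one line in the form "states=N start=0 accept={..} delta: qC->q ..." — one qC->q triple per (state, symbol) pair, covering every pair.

Fold the examples into a partial DFA from state 0: repeatedly fix the first undefined (state, symbol) met by the shortest-then-alphabetical prefix, trying targets in increasing order and rejecting any under which an Accept and a Reject string meet in one state with the same remainder; add a state when all current targets are rejected. Accepting states are where Accept strings end.
a: 0a undefined. 0a->0: no, aa/a meet in 0. Open state 1: 0a->1.
b: 0b undefined. 0b->0: no, bbb/bb meet in 0. 0b->1: no, aa/ba meet in 1 with "a" left. Open state 2: 0b->2.
c: 0c undefined. 0c->0: ok.
aa: 1a undefined. 1a->0: no, aa/aac meet in 0. 1a->1: no, aa/a meet in 1. 1a->2: ok.
ab: 1b undefined. 1b->0: ok.
ac: 1c undefined. 1c->0: no, acaca/a meet in 1. 1c->1: ok.
ba: 2a undefined. 2a->0: ok.
bb: 2b undefined. 2b->0: ok.
bc: 2c undefined. 2c->0: no, acaca/cabac meet in 1. 2c->1: ok.
All examples now run through 3 states with every (state, symbol) defined. Accept strings end in {2}, Reject strings end in {0,1}; accept={2}.

states=3 start=0 accept={2} delta: 0a->1 0b->2 0c->0 1a->2 1b->0 1c->1 2a->0 2b->0 2c->1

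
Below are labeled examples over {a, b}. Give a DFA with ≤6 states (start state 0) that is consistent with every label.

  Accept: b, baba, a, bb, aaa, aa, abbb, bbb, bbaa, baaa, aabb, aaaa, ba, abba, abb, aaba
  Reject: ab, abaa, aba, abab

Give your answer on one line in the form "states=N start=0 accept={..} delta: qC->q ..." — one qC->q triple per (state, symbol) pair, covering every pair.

states=5 start=0 accept={0,1,2} delta: 0a->1 0b->2 1a->0 1b->3 2a->0 2b->0 3a->4 3b->0 4a->3 4b->3

Fold the examples into a partial DFA from state 0: repeatedly fix the first undefined (state, symbol) met by the shortest-then-alphabetical prefix, trying targets in increasing order and rejecting any under which an Accept and a Reject string meet in one state with the same remainder; add a state when all current targets are rejected. Accepting states are where Accept strings end.
a: 0a undefined. 0a->0: no, b/ab meet in 0 with "b" left. Open state 1: 0a->1.
b: 0b undefined. 0b->0: no, baba/aba meet in 1 with "ba" left. 0b->1: no, bb/ab meet in 1 with "b" left. Open state 2: 0b->2.
aa: 1a undefined. 1a->0: ok.
ab: 1b undefined. 1b->0: no, a/aba meet in 1. 1b->1: no, b/abab meet in 2. 1b->2: no, b/ab meet in 2. Open state 3: 1b->3.
ba: 2a undefined. 2a->0: ok.
bb: 2b undefined. 2b->0: ok.
aba: 3a undefined. 3a->0: no, b/abab meet in 2. 3a->1: no, baba/abaa meet in 0. 3a->2: no, b/aba meet in 2. 3a->3: no, abb/abab meet in 3 with "b" left. Open state 4: 3a->4.
abb: 3b undefined. 3b->0: ok.
abaa: 4a undefined. 4a->0: no, baba/abaa meet in 0. 4a->1: no, a/abaa meet in 1. 4a->2: no, b/abaa meet in 2. 4a->3: ok.
abab: 4b undefined. 4b->0: no, baba/abab meet in 0. 4b->1: no, a/abab meet in 1. 4b->2: no, b/abab meet in 2. 4b->3: ok.
All examples now run through 5 states with every (state, symbol) defined. Accept strings end in {0,1,2}, Reject strings end in {3,4}; accept={0,1,2}.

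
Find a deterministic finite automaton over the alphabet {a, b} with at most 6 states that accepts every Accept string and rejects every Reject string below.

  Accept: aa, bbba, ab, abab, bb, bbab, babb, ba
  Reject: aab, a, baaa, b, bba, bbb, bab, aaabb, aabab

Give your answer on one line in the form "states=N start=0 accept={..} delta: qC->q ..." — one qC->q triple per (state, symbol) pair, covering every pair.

states=4 start=0 accept={0,2} delta: 0a->1 0b->1 1a->2 1b->0 2a->3 2b->1 3a->1 3b->0

Grow the machine one transition at a time. Run the examples from 0; the earliest place one falls off (shortest prefix, ties alphabetical) gets sent to the lowest-numbered state that keeps every Accept/Reject pair distinguishable — a pair clashes when both reach the same state with identical unread suffix — and to a fresh state only if none does.
a: 0a undefined. 0a->0: no, aa/a meet in 0. Open state 1: 0a->1.
b: 0b undefined. 0b->0: no, bbba/a meet in 1. 0b->1: ok.
aa: 1a undefined. 1a->0: no, aa/baaa meet in 0. 1a->1: no, aa/a meet in 1. Open state 2: 1a->2.
ab: 1b undefined. 1b->0: ok.
aaa: 2a undefined. 2a->0: no, ab/aaabb meet in 0. 2a->1: no, aa/baaa meet in 2. 2a->2: no, aa/baaa meet in 2. Open state 3: 2a->3.
aab: 2b undefined. 2b->0: no, ab/aab meet in 0. 2b->1: ok.
aaab: 3b undefined. 3b->0: ok.
baaa: 3a undefined. 3a->0: no, ab/baaa meet in 0. 3a->1: ok.
All examples now run through 4 states with every (state, symbol) defined. Accept strings end in {0,2}, Reject strings end in {1}; accept={0,2}.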